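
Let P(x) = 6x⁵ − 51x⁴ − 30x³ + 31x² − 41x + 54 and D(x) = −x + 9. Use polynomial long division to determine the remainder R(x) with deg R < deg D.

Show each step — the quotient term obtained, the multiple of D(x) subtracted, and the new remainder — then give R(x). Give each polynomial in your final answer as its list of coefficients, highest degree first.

Step 1: lead(6x⁵ − 51x⁴ − 30x³ + 31x² − 41x + 54) ÷ lead(D) = 6x⁵ ÷ −x = −6x⁴. Subtract (−6x⁴)·D = 6x⁵ − 54x⁴. Remainder: 3x⁴ − 30x³ + 31x² − 41x + 54.
Step 2: lead(3x⁴ − 30x³ + 31x² − 41x + 54) ÷ lead(D) = 3x⁴ ÷ −x = −3x³. Subtract (−3x³)·D = 3x⁴ − 27x³. Remainder: −3x³ + 31x² − 41x + 54.
Step 3: lead(−3x³ + 31x² − 41x + 54) ÷ lead(D) = −3x³ ÷ −x = 3x². Subtract (3x²)·D = −3x³ + 27x². Remainder: 4x² − 41x + 54.
Step 4: lead(4x² − 41x + 54) ÷ lead(D) = 4x² ÷ −x = −4x. Subtract (−4x)·D = 4x² − 36x. Remainder: −5x + 54.
Step 5: lead(−5x + 54) ÷ lead(D) = −5x ÷ −x = 5. Subtract (5)·D = −5x + 45. Remainder: 9.

R = [9]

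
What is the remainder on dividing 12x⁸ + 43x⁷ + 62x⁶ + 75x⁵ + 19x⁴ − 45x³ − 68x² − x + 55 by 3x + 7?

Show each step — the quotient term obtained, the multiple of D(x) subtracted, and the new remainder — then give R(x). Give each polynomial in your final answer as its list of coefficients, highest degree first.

R = [-8]

Step 1: lead(12x⁸ + 43x⁷ + 62x⁶ + 75x⁵ + 19x⁴ − 45x³ − 68x² − x + 55) ÷ lead(D) = 12x⁸ ÷ 3x = 4x⁷. Subtract (4x⁷)·D = 12x⁸ + 28x⁷. Remainder: 15x⁷ + 62x⁶ + 75x⁵ + 19x⁴ − 45x³ − 68x² − x + 55.
Step 2: lead(15x⁷ + 62x⁶ + 75x⁵ + 19x⁴ − 45x³ − 68x² − x + 55) ÷ lead(D) = 15x⁷ ÷ 3x = 5x⁶. Subtract (5x⁶)·D = 15x⁷ + 35x⁶. Remainder: 27x⁶ + 75x⁵ + 19x⁴ − 45x³ − 68x² − x + 55.
Step 3: lead(27x⁶ + 75x⁵ + 19x⁴ − 45x³ − 68x² − x + 55) ÷ lead(D) = 27x⁶ ÷ 3x = 9x⁵. Subtract (9x⁵)·D = 27x⁶ + 63x⁵. Remainder: 12x⁵ + 19x⁴ − 45x³ − 68x² − x + 55.
Step 4: lead(12x⁵ + 19x⁴ − 45x³ − 68x² − x + 55) ÷ lead(D) = 12x⁵ ÷ 3x = 4x⁴. Subtract (4x⁴)·D = 12x⁵ + 28x⁴. Remainder: −9x⁴ − 45x³ − 68x² − x + 55.
Step 5: lead(−9x⁴ − 45x³ − 68x² − x + 55) ÷ lead(D) = −9x⁴ ÷ 3x = −3x³. Subtract (−3x³)·D = −9x⁴ − 21x³. Remainder: −24x³ − 68x² − x + 55.
Step 6: lead(−24x³ − 68x² − x + 55) ÷ lead(D) = −24x³ ÷ 3x = −8x². Subtract (−8x²)·D = −24x³ − 56x². Remainder: −12x² − x + 55.
Step 7: lead(−12x² − x + 55) ÷ lead(D) = −12x² ÷ 3x = −4x. Subtract (−4x)·D = −12x² − 28x. Remainder: 27x + 55.
Step 8: lead(27x + 55) ÷ lead(D) = 27x ÷ 3x = 9. Subtract (9)·D = 27x + 63. Remainder: −8.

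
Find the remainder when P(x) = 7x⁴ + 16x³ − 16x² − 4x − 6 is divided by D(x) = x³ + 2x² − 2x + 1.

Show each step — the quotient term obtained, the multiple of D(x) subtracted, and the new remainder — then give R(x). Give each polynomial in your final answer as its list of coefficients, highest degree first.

R = [-6, -7, -8]

Step 1: lead(7x⁴ + 16x³ − 16x² − 4x − 6) ÷ lead(D) = 7x⁴ ÷ x³ = 7x. Subtract (7x)·D = 7x⁴ + 14x³ − 14x² + 7x. Remainder: 2x³ − 2x² − 11x − 6.
Step 2: lead(2x³ − 2x² − 11x − 6) ÷ lead(D) = 2x³ ÷ x³ = 2. Subtract (2)·D = 2x³ + 4x² − 4x + 2. Remainder: −6x² − 7x − 8.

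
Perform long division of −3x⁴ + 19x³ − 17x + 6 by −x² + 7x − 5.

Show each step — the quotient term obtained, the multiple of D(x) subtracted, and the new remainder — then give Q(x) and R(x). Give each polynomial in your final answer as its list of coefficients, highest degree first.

Q = [3, 2, -1]; R = [1]

Step 1: lead(−3x⁴ + 19x³ − 17x + 6) ÷ lead(D) = −3x⁴ ÷ −x² = 3x². Subtract (3x²)·D = −3x⁴ + 21x³ − 15x². Remainder: −2x³ + 15x² − 17x + 6.
Step 2: lead(−2x³ + 15x² − 17x + 6) ÷ lead(D) = −2x³ ÷ −x² = 2x. Subtract (2x)·D = −2x³ + 14x² − 10x. Remainder: x² − 7x + 6.
Step 3: lead(x² − 7x + 6) ÷ lead(D) = x² ÷ −x² = −1. Subtract (−1)·D = x² − 7x + 5. Remainder: 1.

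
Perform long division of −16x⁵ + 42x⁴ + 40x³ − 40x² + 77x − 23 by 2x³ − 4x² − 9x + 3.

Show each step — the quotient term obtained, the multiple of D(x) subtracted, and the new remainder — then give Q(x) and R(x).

Q(x) = −8x² + 5x − 6; R(x) = 5x² + 8x − 5

Step 1: lead(−16x⁵ + 42x⁴ + 40x³ − 40x² + 77x − 23) ÷ lead(D) = −16x⁵ ÷ 2x³ = −8x². Subtract (−8x²)·D = −16x⁵ + 32x⁴ + 72x³ − 24x². Remainder: 10x⁴ − 32x³ − 16x² + 77x − 23.
Step 2: lead(10x⁴ − 32x³ − 16x² + 77x − 23) ÷ lead(D) = 10x⁴ ÷ 2x³ = 5x. Subtract (5x)·D = 10x⁴ − 20x³ − 45x² + 15x. Remainder: −12x³ + 29x² + 62x − 23.
Step 3: lead(−12x³ + 29x² + 62x − 23) ÷ lead(D) = −12x³ ÷ 2x³ = −6. Subtract (−6)·D = −12x³ + 24x² + 54x − 18. Remainder: 5x² + 8x − 5.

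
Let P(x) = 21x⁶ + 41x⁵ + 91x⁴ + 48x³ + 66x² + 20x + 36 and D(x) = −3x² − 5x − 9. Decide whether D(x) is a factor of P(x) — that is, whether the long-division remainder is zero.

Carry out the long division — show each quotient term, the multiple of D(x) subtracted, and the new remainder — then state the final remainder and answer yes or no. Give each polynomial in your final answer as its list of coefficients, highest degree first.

R = [0], so D(x) is a factor of P(x). yes

Step 1: lead(21x⁶ + 41x⁵ + 91x⁴ + 48x³ + 66x² + 20x + 36) ÷ lead(D) = 21x⁶ ÷ −3x² = −7x⁴. Subtract (−7x⁴)·D = 21x⁶ + 35x⁵ + 63x⁴. Remainder: 6x⁵ + 28x⁴ + 48x³ + 66x² + 20x + 36.
Step 2: lead(6x⁵ + 28x⁴ + 48x³ + 66x² + 20x + 36) ÷ lead(D) = 6x⁵ ÷ −3x² = −2x³. Subtract (−2x³)·D = 6x⁵ + 10x⁴ + 18x³. Remainder: 18x⁴ + 30x³ + 66x² + 20x + 36.
Step 3: lead(18x⁴ + 30x³ + 66x² + 20x + 36) ÷ lead(D) = 18x⁴ ÷ −3x² = −6x². Subtract (−6x²)·D = 18x⁴ + 30x³ + 54x². Remainder: 12x² + 20x + 36.
Step 4: lead(12x² + 20x + 36) ÷ lead(D) = 12x² ÷ −3x² = −4. Subtract (−4)·D = 12x² + 20x + 36. Remainder: 0.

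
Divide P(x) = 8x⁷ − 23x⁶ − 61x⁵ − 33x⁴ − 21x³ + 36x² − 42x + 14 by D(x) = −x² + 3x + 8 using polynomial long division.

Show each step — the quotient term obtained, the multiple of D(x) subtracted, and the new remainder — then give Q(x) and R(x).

Step 1: lead(8x⁷ − 23x⁶ − 61x⁵ − 33x⁴ − 21x³ + 36x² − 42x + 14) ÷ lead(D) = 8x⁷ ÷ −x² = −8x⁵. Subtract (−8x⁵)·D = 8x⁷ − 24x⁶ − 64x⁵. Remainder: x⁶ + 3x⁵ − 33x⁴ − 21x³ + 36x² − 42x + 14.
Step 2: lead(x⁶ + 3x⁵ − 33x⁴ − 21x³ + 36x² − 42x + 14) ÷ lead(D) = x⁶ ÷ −x² = −x⁴. Subtract (−x⁴)·D = x⁶ − 3x⁵ − 8x⁴. Remainder: 6x⁵ − 25x⁴ − 21x³ + 36x² − 42x + 14.
Step 3: lead(6x⁵ − 25x⁴ − 21x³ + 36x² − 42x + 14) ÷ lead(D) = 6x⁵ ÷ −x² = −6x³. Subtract (−6x³)·D = 6x⁵ − 18x⁴ − 48x³. Remainder: −7x⁴ + 27x³ + 36x² − 42x + 14.
Step 4: lead(−7x⁴ + 27x³ + 36x² − 42x + 14) ÷ lead(D) = −7x⁴ ÷ −x² = 7x². Subtract (7x²)·D = −7x⁴ + 21x³ + 56x². Remainder: 6x³ − 20x² − 42x + 14.
Step 5: lead(6x³ − 20x² − 42x + 14) ÷ lead(D) = 6x³ ÷ −x² = −6x. Subtract (−6x)·D = 6x³ − 18x² − 48x. Remainder: −2x² + 6x + 14.
Step 6: lead(−2x² + 6x + 14) ÷ lead(D) = −2x² ÷ −x² = 2. Subtract (2)·D = −2x² + 6x + 16. Remainder: −2.

Q(x) = −8x⁵ − x⁴ − 6x³ + 7x² − 6x + 2; R(x) = −2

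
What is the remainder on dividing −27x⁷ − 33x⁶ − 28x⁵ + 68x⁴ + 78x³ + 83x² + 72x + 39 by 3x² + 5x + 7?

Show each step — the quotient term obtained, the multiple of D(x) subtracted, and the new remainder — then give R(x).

R(x) = −3

Step 1: lead(−27x⁷ − 33x⁶ − 28x⁵ + 68x⁴ + 78x³ + 83x² + 72x + 39) ÷ lead(D) = −27x⁷ ÷ 3x² = −9x⁵. Subtract (−9x⁵)·D = −27x⁷ − 45x⁶ − 63x⁵. Remainder: 12x⁶ + 35x⁵ + 68x⁴ + 78x³ + 83x² + 72x + 39.
Step 2: lead(12x⁶ + 35x⁵ + 68x⁴ + 78x³ + 83x² + 72x + 39) ÷ lead(D) = 12x⁶ ÷ 3x² = 4x⁴. Subtract (4x⁴)·D = 12x⁶ + 20x⁵ + 28x⁴. Remainder: 15x⁵ + 40x⁴ + 78x³ + 83x² + 72x + 39.
Step 3: lead(15x⁵ + 40x⁴ + 78x³ + 83x² + 72x + 39) ÷ lead(D) = 15x⁵ ÷ 3x² = 5x³. Subtract (5x³)·D = 15x⁵ + 25x⁴ + 35x³. Remainder: 15x⁴ + 43x³ + 83x² + 72x + 39.
Step 4: lead(15x⁴ + 43x³ + 83x² + 72x + 39) ÷ lead(D) = 15x⁴ ÷ 3x² = 5x². Subtract (5x²)·D = 15x⁴ + 25x³ + 35x². Remainder: 18x³ + 48x² + 72x + 39.
Step 5: lead(18x³ + 48x² + 72x + 39) ÷ lead(D) = 18x³ ÷ 3x² = 6x. Subtract (6x)·D = 18x³ + 30x² + 42x. Remainder: 18x² + 30x + 39.
Step 6: lead(18x² + 30x + 39) ÷ lead(D) = 18x² ÷ 3x² = 6. Subtract (6)·D = 18x² + 30x + 42. Remainder: −3.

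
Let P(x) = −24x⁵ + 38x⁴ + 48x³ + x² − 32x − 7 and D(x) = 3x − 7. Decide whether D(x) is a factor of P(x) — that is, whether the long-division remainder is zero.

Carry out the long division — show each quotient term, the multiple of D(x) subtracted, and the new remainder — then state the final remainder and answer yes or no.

Step 1: lead(−24x⁵ + 38x⁴ + 48x³ + x² − 32x − 7) ÷ lead(D) = −24x⁵ ÷ 3x = −8x⁴. Subtract (−8x⁴)·D = −24x⁵ + 56x⁴. Remainder: −18x⁴ + 48x³ + x² − 32x − 7.
Step 2: lead(−18x⁴ + 48x³ + x² − 32x − 7) ÷ lead(D) = −18x⁴ ÷ 3x = −6x³. Subtract (−6x³)·D = −18x⁴ + 42x³. Remainder: 6x³ + x² − 32x − 7.
Step 3: lead(6x³ + x² − 32x − 7) ÷ lead(D) = 6x³ ÷ 3x = 2x². Subtract (2x²)·D = 6x³ − 14x². Remainder: 15x² − 32x − 7.
Step 4: lead(15x² − 32x − 7) ÷ lead(D) = 15x² ÷ 3x = 5x. Subtract (5x)·D = 15x² − 35x. Remainder: 3x − 7.
Step 5: lead(3x − 7) ÷ lead(D) = 3x ÷ 3x = 1. Subtract (1)·D = 3x − 7. Remainder: 0.

R(x) = 0, so D(x) is a factor of P(x). yes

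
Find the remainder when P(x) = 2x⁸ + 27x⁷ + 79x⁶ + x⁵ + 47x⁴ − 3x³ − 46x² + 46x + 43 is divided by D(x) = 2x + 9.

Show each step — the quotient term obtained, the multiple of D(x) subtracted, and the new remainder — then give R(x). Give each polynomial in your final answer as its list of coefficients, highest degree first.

R = [-2]

Step 1: lead(2x⁸ + 27x⁷ + 79x⁶ + x⁵ + 47x⁴ − 3x³ − 46x² + 46x + 43) ÷ lead(D) = 2x⁸ ÷ 2x = x⁷. Subtract (x⁷)·D = 2x⁸ + 9x⁷. Remainder: 18x⁷ + 79x⁶ + x⁵ + 47x⁴ − 3x³ − 46x² + 46x + 43.
Step 2: lead(18x⁷ + 79x⁶ + x⁵ + 47x⁴ − 3x³ − 46x² + 46x + 43) ÷ lead(D) = 18x⁷ ÷ 2x = 9x⁶. Subtract (9x⁶)·D = 18x⁷ + 81x⁶. Remainder: −2x⁶ + x⁵ + 47x⁴ − 3x³ − 46x² + 46x + 43.
Step 3: lead(−2x⁶ + x⁵ + 47x⁴ − 3x³ − 46x² + 46x + 43) ÷ lead(D) = −2x⁶ ÷ 2x = −x⁵. Subtract (−x⁵)·D = −2x⁶ − 9x⁵. Remainder: 10x⁵ + 47x⁴ − 3x³ − 46x² + 46x + 43.
Step 4: lead(10x⁵ + 47x⁴ − 3x³ − 46x² + 46x + 43) ÷ lead(D) = 10x⁵ ÷ 2x = 5x⁴. Subtract (5x⁴)·D = 10x⁵ + 45x⁴. Remainder: 2x⁴ − 3x³ − 46x² + 46x + 43.
Step 5: lead(2x⁴ − 3x³ − 46x² + 46x + 43) ÷ lead(D) = 2x⁴ ÷ 2x = x³. Subtract (x³)·D = 2x⁴ + 9x³. Remainder: −12x³ − 46x² + 46x + 43.
Step 6: lead(−12x³ − 46x² + 46x + 43) ÷ lead(D) = −12x³ ÷ 2x = −6x². Subtract (−6x²)·D = −12x³ − 54x². Remainder: 8x² + 46x + 43.
Step 7: lead(8x² + 46x + 43) ÷ lead(D) = 8x² ÷ 2x = 4x. Subtract (4x)·D = 8x² + 36x. Remainder: 10x + 43.
Step 8: lead(10x + 43) ÷ lead(D) = 10x ÷ 2x = 5. Subtract (5)·D = 10x + 45. Remainder: −2.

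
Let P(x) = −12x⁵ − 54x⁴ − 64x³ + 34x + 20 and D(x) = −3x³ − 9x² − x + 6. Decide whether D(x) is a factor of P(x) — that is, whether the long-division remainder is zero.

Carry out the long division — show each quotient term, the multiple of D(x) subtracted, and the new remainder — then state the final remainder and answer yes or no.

Step 1: lead(−12x⁵ − 54x⁴ − 64x³ + 34x + 20) ÷ lead(D) = −12x⁵ ÷ −3x³ = 4x². Subtract (4x²)·D = −12x⁵ − 36x⁴ − 4x³ + 24x². Remainder: −18x⁴ − 60x³ − 24x² + 34x + 20.
Step 2: lead(−18x⁴ − 60x³ − 24x² + 34x + 20) ÷ lead(D) = −18x⁴ ÷ −3x³ = 6x. Subtract (6x)·D = −18x⁴ − 54x³ − 6x² + 36x. Remainder: −6x³ − 18x² − 2x + 20.
Step 3: lead(−6x³ − 18x² − 2x + 20) ÷ lead(D) = −6x³ ÷ −3x³ = 2. Subtract (2)·D = −6x³ − 18x² − 2x + 12. Remainder: 8.

R(x) = 8, so D(x) is not a factor of P(x). no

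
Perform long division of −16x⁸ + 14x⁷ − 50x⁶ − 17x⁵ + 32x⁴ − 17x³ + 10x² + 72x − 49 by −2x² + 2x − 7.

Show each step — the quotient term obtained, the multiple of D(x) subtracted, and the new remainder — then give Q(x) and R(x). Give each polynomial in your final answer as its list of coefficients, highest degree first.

Q = [8, 1, -2, 3, -6, -8, 8]; R = [7]

Step 1: lead(−16x⁸ + 14x⁷ − 50x⁶ − 17x⁵ + 32x⁴ − 17x³ + 10x² + 72x − 49) ÷ lead(D) = −16x⁸ ÷ −2x² = 8x⁶. Subtract (8x⁶)·D = −16x⁸ + 16x⁷ − 56x⁶. Remainder: −2x⁷ + 6x⁶ − 17x⁵ + 32x⁴ − 17x³ + 10x² + 72x − 49.
Step 2: lead(−2x⁷ + 6x⁶ − 17x⁵ + 32x⁴ − 17x³ + 10x² + 72x − 49) ÷ lead(D) = −2x⁷ ÷ −2x² = x⁵. Subtract (x⁵)·D = −2x⁷ + 2x⁶ − 7x⁵. Remainder: 4x⁶ − 10x⁵ + 32x⁴ − 17x³ + 10x² + 72x − 49.
Step 3: lead(4x⁶ − 10x⁵ + 32x⁴ − 17x³ + 10x² + 72x − 49) ÷ lead(D) = 4x⁶ ÷ −2x² = −2x⁴. Subtract (−2x⁴)·D = 4x⁶ − 4x⁵ + 14x⁴. Remainder: −6x⁵ + 18x⁴ − 17x³ + 10x² + 72x − 49.
Step 4: lead(−6x⁵ + 18x⁴ − 17x³ + 10x² + 72x − 49) ÷ lead(D) = −6x⁵ ÷ −2x² = 3x³. Subtract (3x³)·D = −6x⁵ + 6x⁴ − 21x³. Remainder: 12x⁴ + 4x³ + 10x² + 72x − 49.
Step 5: lead(12x⁴ + 4x³ + 10x² + 72x − 49) ÷ lead(D) = 12x⁴ ÷ −2x² = −6x². Subtract (−6x²)·D = 12x⁴ − 12x³ + 42x². Remainder: 16x³ − 32x² + 72x − 49.
Step 6: lead(16x³ − 32x² + 72x − 49) ÷ lead(D) = 16x³ ÷ −2x² = −8x. Subtract (−8x)·D = 16x³ − 16x² + 56x. Remainder: −16x² + 16x − 49.
Step 7: lead(−16x² + 16x − 49) ÷ lead(D) = −16x² ÷ −2x² = 8. Subtract (8)·D = −16x² + 16x − 56. Remainder: 7.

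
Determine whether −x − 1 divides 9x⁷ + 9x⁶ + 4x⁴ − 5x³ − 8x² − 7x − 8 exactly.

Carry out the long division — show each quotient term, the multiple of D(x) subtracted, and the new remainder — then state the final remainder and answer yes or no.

Step 1: lead(9x⁷ + 9x⁶ + 4x⁴ − 5x³ − 8x² − 7x − 8) ÷ lead(D) = 9x⁷ ÷ −x = −9x⁶. Subtract (−9x⁶)·D = 9x⁷ + 9x⁶. Remainder: 4x⁴ − 5x³ − 8x² − 7x − 8.
Step 2: lead(4x⁴ − 5x³ − 8x² − 7x − 8) ÷ lead(D) = 4x⁴ ÷ −x = −4x³. Subtract (−4x³)·D = 4x⁴ + 4x³. Remainder: −9x³ − 8x² − 7x − 8.
Step 3: lead(−9x³ − 8x² − 7x − 8) ÷ lead(D) = −9x³ ÷ −x = 9x². Subtract (9x²)·D = −9x³ − 9x². Remainder: x² − 7x − 8.
Step 4: lead(x² − 7x − 8) ÷ lead(D) = x² ÷ −x = −x. Subtract (−x)·D = x² + x. Remainder: −8x − 8.
Step 5: lead(−8x − 8) ÷ lead(D) = −8x ÷ −x = 8. Subtract (8)·D = −8x − 8. Remainder: 0.

R(x) = 0, so D(x) is a factor of P(x). yes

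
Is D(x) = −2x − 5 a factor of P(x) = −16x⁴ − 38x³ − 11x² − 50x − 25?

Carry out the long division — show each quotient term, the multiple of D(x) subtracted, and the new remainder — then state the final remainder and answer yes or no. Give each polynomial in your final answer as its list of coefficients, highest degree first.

R = [0], so D(x) is a factor of P(x). yes

Step 1: lead(−16x⁴ − 38x³ − 11x² − 50x − 25) ÷ lead(D) = −16x⁴ ÷ −2x = 8x³. Subtract (8x³)·D = −16x⁴ − 40x³. Remainder: 2x³ − 11x² − 50x − 25.
Step 2: lead(2x³ − 11x² − 50x − 25) ÷ lead(D) = 2x³ ÷ −2x = −x². Subtract (−x²)·D = 2x³ + 5x². Remainder: −16x² − 50x − 25.
Step 3: lead(−16x² − 50x − 25) ÷ lead(D) = −16x² ÷ −2x = 8x. Subtract (8x)·D = −16x² − 40x. Remainder: −10x − 25.
Step 4: lead(−10x − 25) ÷ lead(D) = −10x ÷ −2x = 5. Subtract (5)·D = −10x − 25. Remainder: 0.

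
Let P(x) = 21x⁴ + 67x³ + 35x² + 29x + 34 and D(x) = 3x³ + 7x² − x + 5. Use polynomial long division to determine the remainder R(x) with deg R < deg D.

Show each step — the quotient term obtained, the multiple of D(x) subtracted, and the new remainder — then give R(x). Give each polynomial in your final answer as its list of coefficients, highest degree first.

Step 1: lead(21x⁴ + 67x³ + 35x² + 29x + 34) ÷ lead(D) = 21x⁴ ÷ 3x³ = 7x. Subtract (7x)·D = 21x⁴ + 49x³ − 7x² + 35x. Remainder: 18x³ + 42x² − 6x + 34.
Step 2: lead(18x³ + 42x² − 6x + 34) ÷ lead(D) = 18x³ ÷ 3x³ = 6. Subtract (6)·D = 18x³ + 42x² − 6x + 30. Remainder: 4.

R = [4]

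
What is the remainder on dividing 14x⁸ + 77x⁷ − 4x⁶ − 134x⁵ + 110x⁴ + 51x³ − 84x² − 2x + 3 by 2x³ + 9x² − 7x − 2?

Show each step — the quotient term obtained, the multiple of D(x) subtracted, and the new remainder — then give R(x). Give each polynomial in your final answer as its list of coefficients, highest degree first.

Step 1: lead(14x⁸ + 77x⁷ − 4x⁶ − 134x⁵ + 110x⁴ + 51x³ − 84x² − 2x + 3) ÷ lead(D) = 14x⁸ ÷ 2x³ = 7x⁵. Subtract (7x⁵)·D = 14x⁸ + 63x⁷ − 49x⁶ − 14x⁵. Remainder: 14x⁷ + 45x⁶ − 120x⁵ + 110x⁴ + 51x³ − 84x² − 2x + 3.
Step 2: lead(14x⁷ + 45x⁶ − 120x⁵ + 110x⁴ + 51x³ − 84x² − 2x + 3) ÷ lead(D) = 14x⁷ ÷ 2x³ = 7x⁴. Subtract (7x⁴)·D = 14x⁷ + 63x⁶ − 49x⁵ − 14x⁴. Remainder: −18x⁶ − 71x⁵ + 124x⁴ + 51x³ − 84x² − 2x + 3.
Step 3: lead(−18x⁶ − 71x⁵ + 124x⁴ + 51x³ − 84x² − 2x + 3) ÷ lead(D) = −18x⁶ ÷ 2x³ = −9x³. Subtract (−9x³)·D = −18x⁶ − 81x⁵ + 63x⁴ + 18x³. Remainder: 10x⁵ + 61x⁴ + 33x³ − 84x² − 2x + 3.
Step 4: lead(10x⁵ + 61x⁴ + 33x³ − 84x² − 2x + 3) ÷ lead(D) = 10x⁵ ÷ 2x³ = 5x². Subtract (5x²)·D = 10x⁵ + 45x⁴ − 35x³ − 10x². Remainder: 16x⁴ + 68x³ − 74x² − 2x + 3.
Step 5: lead(16x⁴ + 68x³ − 74x² − 2x + 3) ÷ lead(D) = 16x⁴ ÷ 2x³ = 8x. Subtract (8x)·D = 16x⁴ + 72x³ − 56x² − 16x. Remainder: −4x³ − 18x² + 14x + 3.
Step 6: lead(−4x³ − 18x² + 14x + 3) ÷ lead(D) = −4x³ ÷ 2x³ = −2. Subtract (−2)·D = −4x³ − 18x² + 14x + 4. Remainder: −1.

R = [-1]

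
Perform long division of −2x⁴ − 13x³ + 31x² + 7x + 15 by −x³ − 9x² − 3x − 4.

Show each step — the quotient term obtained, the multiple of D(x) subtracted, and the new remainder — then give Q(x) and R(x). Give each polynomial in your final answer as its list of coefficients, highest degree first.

Q = [2, -5]; R = [-8, 0, -5]

Step 1: lead(−2x⁴ − 13x³ + 31x² + 7x + 15) ÷ lead(D) = −2x⁴ ÷ −x³ = 2x. Subtract (2x)·D = −2x⁴ − 18x³ − 6x² − 8x. Remainder: 5x³ + 37x² + 15x + 15.
Step 2: lead(5x³ + 37x² + 15x + 15) ÷ lead(D) = 5x³ ÷ −x³ = −5. Subtract (−5)·D = 5x³ + 45x² + 15x + 20. Remainder: −8x² − 5.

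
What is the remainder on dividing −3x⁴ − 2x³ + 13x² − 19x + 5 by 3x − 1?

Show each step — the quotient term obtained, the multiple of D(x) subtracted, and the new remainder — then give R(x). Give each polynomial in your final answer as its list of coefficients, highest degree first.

Step 1: lead(−3x⁴ − 2x³ + 13x² − 19x + 5) ÷ lead(D) = −3x⁴ ÷ 3x = −x³. Subtract (−x³)·D = −3x⁴ + x³. Remainder: −3x³ + 13x² − 19x + 5.
Step 2: lead(−3x³ + 13x² − 19x + 5) ÷ lead(D) = −3x³ ÷ 3x = −x². Subtract (−x²)·D = −3x³ + x². Remainder: 12x² − 19x + 5.
Step 3: lead(12x² − 19x + 5) ÷ lead(D) = 12x² ÷ 3x = 4x. Subtract (4x)·D = 12x² − 4x. Remainder: −15x + 5.
Step 4: lead(−15x + 5) ÷ lead(D) = −15x ÷ 3x = −5. Subtract (−5)·D = −15x + 5. Remainder: 0.

R = [0]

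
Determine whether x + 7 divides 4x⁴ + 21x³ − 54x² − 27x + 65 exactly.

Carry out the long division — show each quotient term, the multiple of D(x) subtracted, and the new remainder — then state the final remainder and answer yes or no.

Step 1: lead(4x⁴ + 21x³ − 54x² − 27x + 65) ÷ lead(D) = 4x⁴ ÷ x = 4x³. Subtract (4x³)·D = 4x⁴ + 28x³. Remainder: −7x³ − 54x² − 27x + 65.
Step 2: lead(−7x³ − 54x² − 27x + 65) ÷ lead(D) = −7x³ ÷ x = −7x². Subtract (−7x²)·D = −7x³ − 49x². Remainder: −5x² − 27x + 65.
Step 3: lead(−5x² − 27x + 65) ÷ lead(D) = −5x² ÷ x = −5x. Subtract (−5x)·D = −5x² − 35x. Remainder: 8x + 65.
Step 4: lead(8x + 65) ÷ lead(D) = 8x ÷ x = 8. Subtract (8)·D = 8x + 56. Remainder: 9.

R(x) = 9, so D(x) is not a factor of P(x). no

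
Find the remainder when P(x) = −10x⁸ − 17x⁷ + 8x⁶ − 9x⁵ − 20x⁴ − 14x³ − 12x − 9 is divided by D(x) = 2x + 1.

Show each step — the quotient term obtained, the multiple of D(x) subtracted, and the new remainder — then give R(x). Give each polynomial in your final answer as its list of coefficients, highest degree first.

R = [-2]

Step 1: lead(−10x⁸ − 17x⁷ + 8x⁶ − 9x⁵ − 20x⁴ − 14x³ − 12x − 9) ÷ lead(D) = −10x⁸ ÷ 2x = −5x⁷. Subtract (−5x⁷)·D = −10x⁸ − 5x⁷. Remainder: −12x⁷ + 8x⁶ − 9x⁵ − 20x⁴ − 14x³ − 12x − 9.
Step 2: lead(−12x⁷ + 8x⁶ − 9x⁵ − 20x⁴ − 14x³ − 12x − 9) ÷ lead(D) = −12x⁷ ÷ 2x = −6x⁶. Subtract (−6x⁶)·D = −12x⁷ − 6x⁶. Remainder: 14x⁶ − 9x⁵ − 20x⁴ − 14x³ − 12x − 9.
Step 3: lead(14x⁶ − 9x⁵ − 20x⁴ − 14x³ − 12x − 9) ÷ lead(D) = 14x⁶ ÷ 2x = 7x⁵. Subtract (7x⁵)·D = 14x⁶ + 7x⁵. Remainder: −16x⁵ − 20x⁴ − 14x³ − 12x − 9.
Step 4: lead(−16x⁵ − 20x⁴ − 14x³ − 12x − 9) ÷ lead(D) = −16x⁵ ÷ 2x = −8x⁴. Subtract (−8x⁴)·D = −16x⁵ − 8x⁴. Remainder: −12x⁴ − 14x³ − 12x − 9.
Step 5: lead(−12x⁴ − 14x³ − 12x − 9) ÷ lead(D) = −12x⁴ ÷ 2x = −6x³. Subtract (−6x³)·D = −12x⁴ − 6x³. Remainder: −8x³ − 12x − 9.
Step 6: lead(−8x³ − 12x − 9) ÷ lead(D) = −8x³ ÷ 2x = −4x². Subtract (−4x²)·D = −8x³ − 4x². Remainder: 4x² − 12x − 9.
Step 7: lead(4x² − 12x − 9) ÷ lead(D) = 4x² ÷ 2x = 2x. Subtract (2x)·D = 4x² + 2x. Remainder: −14x − 9.
Step 8: lead(−14x − 9) ÷ lead(D) = −14x ÷ 2x = −7. Subtract (−7)·D = −14x − 7. Remainder: −2.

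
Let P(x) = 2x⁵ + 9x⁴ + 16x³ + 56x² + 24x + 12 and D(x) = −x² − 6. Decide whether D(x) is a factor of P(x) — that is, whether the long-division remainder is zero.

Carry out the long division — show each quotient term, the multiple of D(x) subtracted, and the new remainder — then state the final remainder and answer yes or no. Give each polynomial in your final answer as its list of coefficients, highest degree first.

Step 1: lead(2x⁵ + 9x⁴ + 16x³ + 56x² + 24x + 12) ÷ lead(D) = 2x⁵ ÷ −x² = −2x³. Subtract (−2x³)·D = 2x⁵ + 12x³. Remainder: 9x⁴ + 4x³ + 56x² + 24x + 12.
Step 2: lead(9x⁴ + 4x³ + 56x² + 24x + 12) ÷ lead(D) = 9x⁴ ÷ −x² = −9x². Subtract (−9x²)·D = 9x⁴ + 54x². Remainder: 4x³ + 2x² + 24x + 12.
Step 3: lead(4x³ + 2x² + 24x + 12) ÷ lead(D) = 4x³ ÷ −x² = −4x. Subtract (−4x)·D = 4x³ + 24x. Remainder: 2x² + 12.
Step 4: lead(2x² + 12) ÷ lead(D) = 2x² ÷ −x² = −2. Subtract (−2)·D = 2x² + 12. Remainder: 0.

R = [0], so D(x) is a factor of P(x). yes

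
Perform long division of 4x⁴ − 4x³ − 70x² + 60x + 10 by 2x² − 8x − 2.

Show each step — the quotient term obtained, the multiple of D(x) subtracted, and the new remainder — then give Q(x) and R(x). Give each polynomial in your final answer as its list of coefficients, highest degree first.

Q = [2, 6, -9]; R = [-8]

Step 1: lead(4x⁴ − 4x³ − 70x² + 60x + 10) ÷ lead(D) = 4x⁴ ÷ 2x² = 2x². Subtract (2x²)·D = 4x⁴ − 16x³ − 4x². Remainder: 12x³ − 66x² + 60x + 10.
Step 2: lead(12x³ − 66x² + 60x + 10) ÷ lead(D) = 12x³ ÷ 2x² = 6x. Subtract (6x)·D = 12x³ − 48x² − 12x. Remainder: −18x² + 72x + 10.
Step 3: lead(−18x² + 72x + 10) ÷ lead(D) = −18x² ÷ 2x² = −9. Subtract (−9)·D = −18x² + 72x + 18. Remainder: −8.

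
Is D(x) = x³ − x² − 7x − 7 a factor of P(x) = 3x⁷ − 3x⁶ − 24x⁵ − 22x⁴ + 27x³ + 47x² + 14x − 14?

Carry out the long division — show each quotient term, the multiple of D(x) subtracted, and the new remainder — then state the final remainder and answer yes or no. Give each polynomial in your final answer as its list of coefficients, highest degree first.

Step 1: lead(3x⁷ − 3x⁶ − 24x⁵ − 22x⁴ + 27x³ + 47x² + 14x − 14) ÷ lead(D) = 3x⁷ ÷ x³ = 3x⁴. Subtract (3x⁴)·D = 3x⁷ − 3x⁶ − 21x⁵ − 21x⁴. Remainder: −3x⁵ − x⁴ + 27x³ + 47x² + 14x − 14.
Step 2: lead(−3x⁵ − x⁴ + 27x³ + 47x² + 14x − 14) ÷ lead(D) = −3x⁵ ÷ x³ = −3x². Subtract (−3x²)·D = −3x⁵ + 3x⁴ + 21x³ + 21x². Remainder: −4x⁴ + 6x³ + 26x² + 14x − 14.
Step 3: lead(−4x⁴ + 6x³ + 26x² + 14x − 14) ÷ lead(D) = −4x⁴ ÷ x³ = −4x. Subtract (−4x)·D = −4x⁴ + 4x³ + 28x² + 28x. Remainder: 2x³ − 2x² − 14x − 14.
Step 4: lead(2x³ − 2x² − 14x − 14) ÷ lead(D) = 2x³ ÷ x³ = 2. Subtract (2)·D = 2x³ − 2x² − 14x − 14. Remainder: 0.

R = [0], so D(x) is a factor of P(x). yes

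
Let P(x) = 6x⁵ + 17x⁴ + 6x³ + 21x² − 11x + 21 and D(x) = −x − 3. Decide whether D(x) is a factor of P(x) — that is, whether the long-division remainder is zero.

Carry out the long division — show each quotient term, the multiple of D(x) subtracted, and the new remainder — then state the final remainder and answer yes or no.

Step 1: lead(6x⁵ + 17x⁴ + 6x³ + 21x² − 11x + 21) ÷ lead(D) = 6x⁵ ÷ −x = −6x⁴. Subtract (−6x⁴)·D = 6x⁵ + 18x⁴. Remainder: −x⁴ + 6x³ + 21x² − 11x + 21.
Step 2: lead(−x⁴ + 6x³ + 21x² − 11x + 21) ÷ lead(D) = −x⁴ ÷ −x = x³. Subtract (x³)·D = −x⁴ − 3x³. Remainder: 9x³ + 21x² − 11x + 21.
Step 3: lead(9x³ + 21x² − 11x + 21) ÷ lead(D) = 9x³ ÷ −x = −9x². Subtract (−9x²)·D = 9x³ + 27x². Remainder: −6x² − 11x + 21.
Step 4: lead(−6x² − 11x + 21) ÷ lead(D) = −6x² ÷ −x = 6x. Subtract (6x)·D = −6x² − 18x. Remainder: 7x + 21.
Step 5: lead(7x + 21) ÷ lead(D) = 7x ÷ −x = −7. Subtract (−7)·D = 7x + 21. Remainder: 0.

R(x) = 0, so D(x) is a factor of P(x). yes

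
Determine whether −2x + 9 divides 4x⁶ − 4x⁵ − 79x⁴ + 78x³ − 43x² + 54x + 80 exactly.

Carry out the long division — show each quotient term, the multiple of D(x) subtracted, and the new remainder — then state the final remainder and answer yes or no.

Step 1: lead(4x⁶ − 4x⁵ − 79x⁴ + 78x³ − 43x² + 54x + 80) ÷ lead(D) = 4x⁶ ÷ −2x = −2x⁵. Subtract (−2x⁵)·D = 4x⁶ − 18x⁵. Remainder: 14x⁵ − 79x⁴ + 78x³ − 43x² + 54x + 80.
Step 2: lead(14x⁵ − 79x⁴ + 78x³ − 43x² + 54x + 80) ÷ lead(D) = 14x⁵ ÷ −2x = −7x⁴. Subtract (−7x⁴)·D = 14x⁵ − 63x⁴. Remainder: −16x⁴ + 78x³ − 43x² + 54x + 80.
Step 3: lead(−16x⁴ + 78x³ − 43x² + 54x + 80) ÷ lead(D) = −16x⁴ ÷ −2x = 8x³. Subtract (8x³)·D = −16x⁴ + 72x³. Remainder: 6x³ − 43x² + 54x + 80.
Step 4: lead(6x³ − 43x² + 54x + 80) ÷ lead(D) = 6x³ ÷ −2x = −3x². Subtract (−3x²)·D = 6x³ − 27x². Remainder: −16x² + 54x + 80.
Step 5: lead(−16x² + 54x + 80) ÷ lead(D) = −16x² ÷ −2x = 8x. Subtract (8x)·D = −16x² + 72x. Remainder: −18x + 80.
Step 6: lead(−18x + 80) ÷ lead(D) = −18x ÷ −2x = 9. Subtract (9)·D = −18x + 81. Remainder: −1.

R(x) = −1, so D(x) is not a factor of P(x). no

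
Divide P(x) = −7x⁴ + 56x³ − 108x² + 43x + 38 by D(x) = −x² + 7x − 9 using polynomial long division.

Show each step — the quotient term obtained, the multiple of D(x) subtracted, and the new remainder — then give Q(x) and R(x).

Q(x) = 7x² − 7x − 4; R(x) = 8x + 2

Step 1: lead(−7x⁴ + 56x³ − 108x² + 43x + 38) ÷ lead(D) = −7x⁴ ÷ −x² = 7x². Subtract (7x²)·D = −7x⁴ + 49x³ − 63x². Remainder: 7x³ − 45x² + 43x + 38.
Step 2: lead(7x³ − 45x² + 43x + 38) ÷ lead(D) = 7x³ ÷ −x² = −7x. Subtract (−7x)·D = 7x³ − 49x² + 63x. Remainder: 4x² − 20x + 38.
Step 3: lead(4x² − 20x + 38) ÷ lead(D) = 4x² ÷ −x² = −4. Subtract (−4)·D = 4x² − 28x + 36. Remainder: 8x + 2.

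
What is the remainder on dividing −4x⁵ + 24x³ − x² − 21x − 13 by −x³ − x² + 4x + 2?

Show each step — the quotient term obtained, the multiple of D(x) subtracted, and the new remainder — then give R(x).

Step 1: lead(−4x⁵ + 24x³ − x² − 21x − 13) ÷ lead(D) = −4x⁵ ÷ −x³ = 4x². Subtract (4x²)·D = −4x⁵ − 4x⁴ + 16x³ + 8x². Remainder: 4x⁴ + 8x³ − 9x² − 21x − 13.
Step 2: lead(4x⁴ + 8x³ − 9x² − 21x − 13) ÷ lead(D) = 4x⁴ ÷ −x³ = −4x. Subtract (−4x)·D = 4x⁴ + 4x³ − 16x² − 8x. Remainder: 4x³ + 7x² − 13x − 13.
Step 3: lead(4x³ + 7x² − 13x − 13) ÷ lead(D) = 4x³ ÷ −x³ = −4. Subtract (−4)·D = 4x³ + 4x² − 16x − 8. Remainder: 3x² + 3x − 5.

R(x) = 3x² + 3x − 5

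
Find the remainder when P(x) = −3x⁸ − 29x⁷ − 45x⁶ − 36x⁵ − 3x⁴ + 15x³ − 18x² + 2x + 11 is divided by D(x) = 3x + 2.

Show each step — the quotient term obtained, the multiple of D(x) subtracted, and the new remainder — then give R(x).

R(x) = −1

Step 1: lead(−3x⁸ − 29x⁷ − 45x⁶ − 36x⁵ − 3x⁴ + 15x³ − 18x² + 2x + 11) ÷ lead(D) = −3x⁸ ÷ 3x = −x⁷. Subtract (−x⁷)·D = −3x⁸ − 2x⁷. Remainder: −27x⁷ − 45x⁶ − 36x⁵ − 3x⁴ + 15x³ − 18x² + 2x + 11.
Step 2: lead(−27x⁷ − 45x⁶ − 36x⁵ − 3x⁴ + 15x³ − 18x² + 2x + 11) ÷ lead(D) = −27x⁷ ÷ 3x = −9x⁶. Subtract (−9x⁶)·D = −27x⁷ − 18x⁶. Remainder: −27x⁶ − 36x⁵ − 3x⁴ + 15x³ − 18x² + 2x + 11.
Step 3: lead(−27x⁶ − 36x⁵ − 3x⁴ + 15x³ − 18x² + 2x + 11) ÷ lead(D) = −27x⁶ ÷ 3x = −9x⁵. Subtract (−9x⁵)·D = −27x⁶ − 18x⁵. Remainder: −18x⁵ − 3x⁴ + 15x³ − 18x² + 2x + 11.
Step 4: lead(−18x⁵ − 3x⁴ + 15x³ − 18x² + 2x + 11) ÷ lead(D) = −18x⁵ ÷ 3x = −6x⁴. Subtract (−6x⁴)·D = −18x⁵ − 12x⁴. Remainder: 9x⁴ + 15x³ − 18x² + 2x + 11.
Step 5: lead(9x⁴ + 15x³ − 18x² + 2x + 11) ÷ lead(D) = 9x⁴ ÷ 3x = 3x³. Subtract (3x³)·D = 9x⁴ + 6x³. Remainder: 9x³ − 18x² + 2x + 11.
Step 6: lead(9x³ − 18x² + 2x + 11) ÷ lead(D) = 9x³ ÷ 3x = 3x². Subtract (3x²)·D = 9x³ + 6x². Remainder: −24x² + 2x + 11.
Step 7: lead(−24x² + 2x + 11) ÷ lead(D) = −24x² ÷ 3x = −8x. Subtract (−8x)·D = −24x² − 16x. Remainder: 18x + 11.
Step 8: lead(18x + 11) ÷ lead(D) = 18x ÷ 3x = 6. Subtract (6)·D = 18x + 12. Remainder: −1.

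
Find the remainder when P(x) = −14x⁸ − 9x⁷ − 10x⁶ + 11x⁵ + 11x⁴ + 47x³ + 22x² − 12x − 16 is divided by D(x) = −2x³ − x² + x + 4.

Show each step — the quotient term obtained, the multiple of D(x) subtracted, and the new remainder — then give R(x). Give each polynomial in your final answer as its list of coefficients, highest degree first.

R = [0]

Step 1: lead(−14x⁸ − 9x⁷ − 10x⁶ + 11x⁵ + 11x⁴ + 47x³ + 22x² − 12x − 16) ÷ lead(D) = −14x⁸ ÷ −2x³ = 7x⁵. Subtract (7x⁵)·D = −14x⁸ − 7x⁷ + 7x⁶ + 28x⁵. Remainder: −2x⁷ − 17x⁶ − 17x⁵ + 11x⁴ + 47x³ + 22x² − 12x − 16.
Step 2: lead(−2x⁷ − 17x⁶ − 17x⁵ + 11x⁴ + 47x³ + 22x² − 12x − 16) ÷ lead(D) = −2x⁷ ÷ −2x³ = x⁴. Subtract (x⁴)·D = −2x⁷ − x⁶ + x⁵ + 4x⁴. Remainder: −16x⁶ − 18x⁵ + 7x⁴ + 47x³ + 22x² − 12x − 16.
Step 3: lead(−16x⁶ − 18x⁵ + 7x⁴ + 47x³ + 22x² − 12x − 16) ÷ lead(D) = −16x⁶ ÷ −2x³ = 8x³. Subtract (8x³)·D = −16x⁶ − 8x⁵ + 8x⁴ + 32x³. Remainder: −10x⁵ − x⁴ + 15x³ + 22x² − 12x − 16.
Step 4: lead(−10x⁵ − x⁴ + 15x³ + 22x² − 12x − 16) ÷ lead(D) = −10x⁵ ÷ −2x³ = 5x². Subtract (5x²)·D = −10x⁵ − 5x⁴ + 5x³ + 20x². Remainder: 4x⁴ + 10x³ + 2x² − 12x − 16.
Step 5: lead(4x⁴ + 10x³ + 2x² − 12x − 16) ÷ lead(D) = 4x⁴ ÷ −2x³ = −2x. Subtract (−2x)·D = 4x⁴ + 2x³ − 2x² − 8x. Remainder: 8x³ + 4x² − 4x − 16.
Step 6: lead(8x³ + 4x² − 4x − 16) ÷ lead(D) = 8x³ ÷ −2x³ = −4. Subtract (−4)·D = 8x³ + 4x² − 4x − 16. Remainder: 0.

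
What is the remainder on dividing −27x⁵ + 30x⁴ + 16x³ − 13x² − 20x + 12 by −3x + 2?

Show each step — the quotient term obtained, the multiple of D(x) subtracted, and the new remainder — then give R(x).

Step 1: lead(−27x⁵ + 30x⁴ + 16x³ − 13x² − 20x + 12) ÷ lead(D) = −27x⁵ ÷ −3x = 9x⁴. Subtract (9x⁴)·D = −27x⁵ + 18x⁴. Remainder: 12x⁴ + 16x³ − 13x² − 20x + 12.
Step 2: lead(12x⁴ + 16x³ − 13x² − 20x + 12) ÷ lead(D) = 12x⁴ ÷ −3x = −4x³. Subtract (−4x³)·D = 12x⁴ − 8x³. Remainder: 24x³ − 13x² − 20x + 12.
Step 3: lead(24x³ − 13x² − 20x + 12) ÷ lead(D) = 24x³ ÷ −3x = −8x². Subtract (−8x²)·D = 24x³ − 16x². Remainder: 3x² − 20x + 12.
Step 4: lead(3x² − 20x + 12) ÷ lead(D) = 3x² ÷ −3x = −x. Subtract (−x)·D = 3x² − 2x. Remainder: −18x + 12.
Step 5: lead(−18x + 12) ÷ lead(D) = −18x ÷ −3x = 6. Subtract (6)·D = −18x + 12. Remainder: 0.

R(x) = 0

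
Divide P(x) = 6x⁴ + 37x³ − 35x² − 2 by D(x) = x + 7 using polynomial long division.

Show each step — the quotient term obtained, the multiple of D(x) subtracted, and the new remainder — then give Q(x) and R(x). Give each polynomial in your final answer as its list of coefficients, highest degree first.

Step 1: lead(6x⁴ + 37x³ − 35x² − 2) ÷ lead(D) = 6x⁴ ÷ x = 6x³. Subtract (6x³)·D = 6x⁴ + 42x³. Remainder: −5x³ − 35x² − 2.
Step 2: lead(−5x³ − 35x² − 2) ÷ lead(D) = −5x³ ÷ x = −5x². Subtract (−5x²)·D = −5x³ − 35x². Remainder: −2.

Q = [6, -5, 0, 0]; R = [-2]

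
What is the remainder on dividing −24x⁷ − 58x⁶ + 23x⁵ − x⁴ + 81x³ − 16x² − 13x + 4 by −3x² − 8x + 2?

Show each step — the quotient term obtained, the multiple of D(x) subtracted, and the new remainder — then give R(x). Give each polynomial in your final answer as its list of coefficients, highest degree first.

R = [5, 0]

Step 1: lead(−24x⁷ − 58x⁶ + 23x⁵ − x⁴ + 81x³ − 16x² − 13x + 4) ÷ lead(D) = −24x⁷ ÷ −3x² = 8x⁵. Subtract (8x⁵)·D = −24x⁷ − 64x⁶ + 16x⁵. Remainder: 6x⁶ + 7x⁵ − x⁴ + 81x³ − 16x² − 13x + 4.
Step 2: lead(6x⁶ + 7x⁵ − x⁴ + 81x³ − 16x² − 13x + 4) ÷ lead(D) = 6x⁶ ÷ −3x² = −2x⁴. Subtract (−2x⁴)·D = 6x⁶ + 16x⁵ − 4x⁴. Remainder: −9x⁵ + 3x⁴ + 81x³ − 16x² − 13x + 4.
Step 3: lead(−9x⁵ + 3x⁴ + 81x³ − 16x² − 13x + 4) ÷ lead(D) = −9x⁵ ÷ −3x² = 3x³. Subtract (3x³)·D = −9x⁵ − 24x⁴ + 6x³. Remainder: 27x⁴ + 75x³ − 16x² − 13x + 4.
Step 4: lead(27x⁴ + 75x³ − 16x² − 13x + 4) ÷ lead(D) = 27x⁴ ÷ −3x² = −9x². Subtract (−9x²)·D = 27x⁴ + 72x³ − 18x². Remainder: 3x³ + 2x² − 13x + 4.
Step 5: lead(3x³ + 2x² − 13x + 4) ÷ lead(D) = 3x³ ÷ −3x² = −x. Subtract (−x)·D = 3x³ + 8x² − 2x. Remainder: −6x² − 11x + 4.
Step 6: lead(−6x² − 11x + 4) ÷ lead(D) = −6x² ÷ −3x² = 2. Subtract (2)·D = −6x² − 16x + 4. Remainder: 5x.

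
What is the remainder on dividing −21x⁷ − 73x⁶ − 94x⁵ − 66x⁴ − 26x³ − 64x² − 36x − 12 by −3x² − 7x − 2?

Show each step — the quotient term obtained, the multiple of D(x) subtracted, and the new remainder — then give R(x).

R(x) = 8x − 4

Step 1: lead(−21x⁷ − 73x⁶ − 94x⁵ − 66x⁴ − 26x³ − 64x² − 36x − 12) ÷ lead(D) = −21x⁷ ÷ −3x² = 7x⁵. Subtract (7x⁵)·D = −21x⁷ − 49x⁶ − 14x⁵. Remainder: −24x⁶ − 80x⁵ − 66x⁴ − 26x³ − 64x² − 36x − 12.
Step 2: lead(−24x⁶ − 80x⁵ − 66x⁴ − 26x³ − 64x² − 36x − 12) ÷ lead(D) = −24x⁶ ÷ −3x² = 8x⁴. Subtract (8x⁴)·D = −24x⁶ − 56x⁵ − 16x⁴. Remainder: −24x⁵ − 50x⁴ − 26x³ − 64x² − 36x − 12.
Step 3: lead(−24x⁵ − 50x⁴ − 26x³ − 64x² − 36x − 12) ÷ lead(D) = −24x⁵ ÷ −3x² = 8x³. Subtract (8x³)·D = −24x⁵ − 56x⁴ − 16x³. Remainder: 6x⁴ − 10x³ − 64x² − 36x − 12.
Step 4: lead(6x⁴ − 10x³ − 64x² − 36x − 12) ÷ lead(D) = 6x⁴ ÷ −3x² = −2x². Subtract (−2x²)·D = 6x⁴ + 14x³ + 4x². Remainder: −24x³ − 68x² − 36x − 12.
Step 5: lead(−24x³ − 68x² − 36x − 12) ÷ lead(D) = −24x³ ÷ −3x² = 8x. Subtract (8x)·D = −24x³ − 56x² − 16x. Remainder: −12x² − 20x − 12.
Step 6: lead(−12x² − 20x − 12) ÷ lead(D) = −12x² ÷ −3x² = 4. Subtract (4)·D = −12x² − 28x − 8. Remainder: 8x − 4.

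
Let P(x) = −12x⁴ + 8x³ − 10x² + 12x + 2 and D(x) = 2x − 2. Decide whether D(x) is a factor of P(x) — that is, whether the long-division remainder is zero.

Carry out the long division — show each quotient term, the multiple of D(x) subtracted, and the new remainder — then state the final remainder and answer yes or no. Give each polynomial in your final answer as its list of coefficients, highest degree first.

R = [0], so D(x) is a factor of P(x). yes

Step 1: lead(−12x⁴ + 8x³ − 10x² + 12x + 2) ÷ lead(D) = −12x⁴ ÷ 2x = −6x³. Subtract (−6x³)·D = −12x⁴ + 12x³. Remainder: −4x³ − 10x² + 12x + 2.
Step 2: lead(−4x³ − 10x² + 12x + 2) ÷ lead(D) = −4x³ ÷ 2x = −2x². Subtract (−2x²)·D = −4x³ + 4x². Remainder: −14x² + 12x + 2.
Step 3: lead(−14x² + 12x + 2) ÷ lead(D) = −14x² ÷ 2x = −7x. Subtract (−7x)·D = −14x² + 14x. Remainder: −2x + 2.
Step 4: lead(−2x + 2) ÷ lead(D) = −2x ÷ 2x = −1. Subtract (−1)·D = −2x + 2. Remainder: 0.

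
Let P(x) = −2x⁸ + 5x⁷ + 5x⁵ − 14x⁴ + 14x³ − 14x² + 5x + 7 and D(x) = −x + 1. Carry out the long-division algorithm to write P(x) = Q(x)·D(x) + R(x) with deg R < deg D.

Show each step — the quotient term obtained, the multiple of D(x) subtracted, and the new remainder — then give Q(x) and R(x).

Step 1: lead(−2x⁸ + 5x⁷ + 5x⁵ − 14x⁴ + 14x³ − 14x² + 5x + 7) ÷ lead(D) = −2x⁸ ÷ −x = 2x⁷. Subtract (2x⁷)·D = −2x⁸ + 2x⁷. Remainder: 3x⁷ + 5x⁵ − 14x⁴ + 14x³ − 14x² + 5x + 7.
Step 2: lead(3x⁷ + 5x⁵ − 14x⁴ + 14x³ − 14x² + 5x + 7) ÷ lead(D) = 3x⁷ ÷ −x = −3x⁶. Subtract (−3x⁶)·D = 3x⁷ − 3x⁶. Remainder: 3x⁶ + 5x⁵ − 14x⁴ + 14x³ − 14x² + 5x + 7.
Step 3: lead(3x⁶ + 5x⁵ − 14x⁴ + 14x³ − 14x² + 5x + 7) ÷ lead(D) = 3x⁶ ÷ −x = −3x⁵. Subtract (−3x⁵)·D = 3x⁶ − 3x⁵. Remainder: 8x⁵ − 14x⁴ + 14x³ − 14x² + 5x + 7.
Step 4: lead(8x⁵ − 14x⁴ + 14x³ − 14x² + 5x + 7) ÷ lead(D) = 8x⁵ ÷ −x = −8x⁴. Subtract (−8x⁴)·D = 8x⁵ − 8x⁴. Remainder: −6x⁴ + 14x³ − 14x² + 5x + 7.
Step 5: lead(−6x⁴ + 14x³ − 14x² + 5x + 7) ÷ lead(D) = −6x⁴ ÷ −x = 6x³. Subtract (6x³)·D = −6x⁴ + 6x³. Remainder: 8x³ − 14x² + 5x + 7.
Step 6: lead(8x³ − 14x² + 5x + 7) ÷ lead(D) = 8x³ ÷ −x = −8x². Subtract (−8x²)·D = 8x³ − 8x². Remainder: −6x² + 5x + 7.
Step 7: lead(−6x² + 5x + 7) ÷ lead(D) = −6x² ÷ −x = 6x. Subtract (6x)·D = −6x² + 6x. Remainder: −x + 7.
Step 8: lead(−x + 7) ÷ lead(D) = −x ÷ −x = 1. Subtract (1)·D = −x + 1. Remainder: 6.

Q(x) = 2x⁷ − 3x⁶ − 3x⁵ − 8x⁴ + 6x³ − 8x² + 6x + 1; R(x) = 6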